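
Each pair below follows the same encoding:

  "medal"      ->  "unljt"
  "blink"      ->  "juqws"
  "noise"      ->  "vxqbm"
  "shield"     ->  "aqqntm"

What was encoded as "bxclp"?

Shifts by position in medal: pos 0: m→u (+8), pos 1: e→n (+9), pos 2: d→l (+8), pos 3: a→j (+9) — repeating every 2. The shifts repeat in a cycle of length 2: positions 0,1,… shift by +8, +9, then the pattern repeats.
Undoing it on bxclp: b−8=t, x−9=o, c−8=u, l−9=c, p−8=h.

touch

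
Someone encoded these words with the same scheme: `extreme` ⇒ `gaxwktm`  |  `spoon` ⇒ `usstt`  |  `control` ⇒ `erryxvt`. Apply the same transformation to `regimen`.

The shift increases by 1 at each position, starting from +2: 2, 3, 4, ….
Applying it to regimen: r+2=t, e+3=h, g+4=k, i+5=n, m+6=s, e+7=l, n+8=v.

thknslv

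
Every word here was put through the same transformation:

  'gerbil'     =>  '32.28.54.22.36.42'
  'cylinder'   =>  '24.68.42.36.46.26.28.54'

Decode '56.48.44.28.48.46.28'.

someone

With a=1..z=26, the number is 2·pos + 18.
Decoding 56.48.44.28.48.46.28: 56→(56−18)÷2=19=s, 48→(48−18)÷2=15=o, 44→(44−18)÷2=13=m, 28→(28−18)÷2=5=e, 48→(48−18)÷2=15=o, 46→(46−18)÷2=14=n, 28→(28−18)÷2=5=e.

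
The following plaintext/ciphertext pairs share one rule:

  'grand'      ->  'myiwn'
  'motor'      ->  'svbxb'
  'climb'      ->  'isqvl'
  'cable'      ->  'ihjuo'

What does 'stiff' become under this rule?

In grand: g→m is +6, r→y is +7, a→i is +8, n→w is +9 — the shift increases by 1 each position. Each letter shifts forward by (position + 6), i.e. 6, 7, 8, … — the shift grows by one for each successive letter.
On stiff: s+6=y, t+7=a, i+8=q, f+9=o, f+10=p.

yaqop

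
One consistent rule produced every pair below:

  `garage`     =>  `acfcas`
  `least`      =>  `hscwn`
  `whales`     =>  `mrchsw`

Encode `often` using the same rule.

gjnsp

g(6)→a(0) and a(0)→c(2) fit y≡17x+2 (mod 26); the inverse of 17 mod 26 is 23. This is an affine cipher: with a=0,…,z=25, each position x becomes (17x+2) mod 26.
On often: o(14)→17·14+2≡6=g; f(5)→17·5+2≡9=j; t(19)→17·19+2≡13=n; e(4)→17·4+2≡18=s; n(13)→17·13+2≡15=p (all mod 26).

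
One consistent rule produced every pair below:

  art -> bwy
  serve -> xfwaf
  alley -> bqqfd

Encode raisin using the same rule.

wbjxjs

The shift depends on letter class: consonant r→w is +5, but vowel a→b is +1. The rule splits by letter class: vowels +1, consonants +5.
For raisin: r(cons)+5=w, a(vowel)+1=b, i(vowel)+1=j, s(cons)+5=x, i(vowel)+1=j, n(cons)+5=s.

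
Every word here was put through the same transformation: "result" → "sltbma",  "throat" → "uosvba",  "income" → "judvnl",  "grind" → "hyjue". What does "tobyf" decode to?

share

A repeating key of period 2 is used — shifts +1, +7 over and over.
Undoing it on tobyf: t−1=s, o−7=h, b−1=a, y−7=r, f−1=e.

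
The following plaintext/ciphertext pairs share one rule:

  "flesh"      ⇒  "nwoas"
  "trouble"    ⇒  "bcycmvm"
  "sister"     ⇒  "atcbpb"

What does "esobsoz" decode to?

A repeating key of period 3 is used — shifts +8, +11, +10 over and over.
Undoing it on esobsoz: e−8=w, s−11=h, o−10=e, b−8=t, s−11=h, o−10=e, z−8=r.

whether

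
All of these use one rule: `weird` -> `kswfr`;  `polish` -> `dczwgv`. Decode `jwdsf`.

viper

This is a Caesar cipher with shift 14.
Undoing it on jwdsf: j−14=v, w−14=i, d−14=p, s−14=e, f−14=r.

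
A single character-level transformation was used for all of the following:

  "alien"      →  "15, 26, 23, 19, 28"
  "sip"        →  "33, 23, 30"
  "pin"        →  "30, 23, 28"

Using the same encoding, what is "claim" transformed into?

a is letter #1 and maps to 15: an offset of 14. Letters become their 1-based position plus 14 (so a→15, b→16, …).
On claim: c=3→17, l=12→26, a=1→15, i=9→23, m=13→27.

17, 26, 15, 23, 27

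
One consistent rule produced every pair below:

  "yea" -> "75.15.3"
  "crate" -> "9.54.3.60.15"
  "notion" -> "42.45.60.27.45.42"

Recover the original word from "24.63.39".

hum

y(#25)→75 and e(#5)→15: differences scale by 3, so n = 3·pos + 0. With a=1..z=26, the number is 3·pos.
Reversing it on 24.63.39: 24→(24−0)÷3=8=h, 63→(63−0)÷3=21=u, 39→(39−0)÷3=13=m.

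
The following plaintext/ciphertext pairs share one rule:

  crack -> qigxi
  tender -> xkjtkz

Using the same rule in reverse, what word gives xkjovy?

spider

The output letters match the input read backwards, each shifted +6: crack reversed is kcarc. Two steps: reverse the string, then apply a Caesar shift of +6.
Undoing it on xkjovy: shift back: x−6=r, k−6=e, j−6=d, o−6=i, v−6=p, y−6=s → redips; then reverse → spider.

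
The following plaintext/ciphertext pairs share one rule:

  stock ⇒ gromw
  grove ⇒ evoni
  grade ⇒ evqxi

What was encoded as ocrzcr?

output

s(18)→g(6) and t(19)→r(17) fit y≡11x+16 (mod 26); the inverse of 11 mod 26 is 19. This is an affine cipher: with a=0,…,z=25, each position x becomes (11x+16) mod 26.
Decoding ocrzcr: o(14)→19·(14−16)≡14=o; c(2)→19·(2−16)≡20=u; r(17)→19·(17−16)≡19=t; z(25)→19·(25−16)≡15=p; c(2)→19·(2−16)≡20=u; r(17)→19·(17−16)≡19=t (all mod 26).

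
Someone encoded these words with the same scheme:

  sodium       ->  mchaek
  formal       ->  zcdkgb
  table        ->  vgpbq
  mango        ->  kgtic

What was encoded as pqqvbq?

s(18)→m(12) and o(14)→c(2) fit y≡9x+6 (mod 26); the inverse of 9 mod 26 is 3. Treating letters as 0–25, the rule is x ↦ 9x + 6 (mod 26).
Undoing it on pqqvbq: p(15)→3·(15−6)≡1=b; q(16)→3·(16−6)≡4=e; q(16)→3·(16−6)≡4=e; v(21)→3·(21−6)≡19=t; b(1)→3·(1−6)≡11=l; q(16)→3·(16−6)≡4=e (all mod 26).

beetle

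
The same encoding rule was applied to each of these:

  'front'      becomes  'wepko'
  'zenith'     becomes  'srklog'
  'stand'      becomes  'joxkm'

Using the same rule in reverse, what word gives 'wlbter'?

This is an affine cipher: with a=0,…,z=25, each position x becomes (5x+23) mod 26.
Undoing it on wlbter: w(22)→21·(22−23)≡5=f; l(11)→21·(11−23)≡8=i; b(1)→21·(1−23)≡6=g; t(19)→21·(19−23)≡20=u; e(4)→21·(4−23)≡17=r; r(17)→21·(17−23)≡4=e (all mod 26).

figure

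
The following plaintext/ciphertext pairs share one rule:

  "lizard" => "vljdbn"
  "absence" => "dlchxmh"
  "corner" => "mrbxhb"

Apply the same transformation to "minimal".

The shift depends on letter class: consonant l→v is +10, but vowel i→l is +3. Vowels shift forward by 3 and consonants shift forward by 10.
For minimal: m(cons)+10=w, i(vowel)+3=l, n(cons)+10=x, i(vowel)+3=l, m(cons)+10=w, a(vowel)+3=d, l(cons)+10=v.

wlxlwdv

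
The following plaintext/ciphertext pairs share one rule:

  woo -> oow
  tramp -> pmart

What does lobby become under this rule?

ybbol

It's just the letters in reverse order.
For lobby: reverse → ybbol.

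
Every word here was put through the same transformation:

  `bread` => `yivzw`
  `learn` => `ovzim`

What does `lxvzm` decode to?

ocean

This is the alphabet-reversal cipher (Atbash): a becomes z, b becomes y, etc.
Reversing it on lxvzm: l↔o, x↔c, v↔e, z↔a, m↔n.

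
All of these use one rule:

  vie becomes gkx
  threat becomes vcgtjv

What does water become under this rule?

The output letters match the input read backwards, each shifted +2: vie reversed is eiv. The word is reversed, then every letter is shifted forward by 2.
On water: reverse → retaw; then shift: r+2=t, e+2=g, t+2=v, a+2=c, w+2=y.

tgvcy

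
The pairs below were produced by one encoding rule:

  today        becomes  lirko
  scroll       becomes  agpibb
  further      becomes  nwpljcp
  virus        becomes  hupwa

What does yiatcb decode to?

gospel

t(19)→l(11) and o(14)→i(8) fit y≡11x+10 (mod 26); the inverse of 11 mod 26 is 19. Each letter's alphabet position (a=0..z=25) is mapped through 11·x+10 mod 26 — an affine cipher.
Reversing it on yiatcb: y(24)→19·(24−10)≡6=g; i(8)→19·(8−10)≡14=o; a(0)→19·(0−10)≡18=s; t(19)→19·(19−10)≡15=p; c(2)→19·(2−10)≡4=e; b(1)→19·(1−10)≡11=l (all mod 26).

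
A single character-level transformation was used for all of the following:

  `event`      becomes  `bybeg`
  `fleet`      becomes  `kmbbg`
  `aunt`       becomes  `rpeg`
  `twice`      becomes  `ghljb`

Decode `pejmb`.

uncle

e(4)→b(1) and v(21)→y(24) fit y≡9x+17 (mod 26); the inverse of 9 mod 26 is 3. Each letter's alphabet position (a=0..z=25) is mapped through 9·x+17 mod 26 — an affine cipher.
Undoing it on pejmb: p(15)→3·(15−17)≡20=u; e(4)→3·(4−17)≡13=n; j(9)→3·(9−17)≡2=c; m(12)→3·(12−17)≡11=l; b(1)→3·(1−17)≡4=e (all mod 26).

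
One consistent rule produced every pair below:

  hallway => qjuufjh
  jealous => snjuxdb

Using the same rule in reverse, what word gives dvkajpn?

umbrage

Compare letters: h→q is +9, a→j is +9, l→u is +9 — a constant shift. It's a constant shift of +9 (ROT9).
Reversing it on dvkajpn: d−9=u, v−9=m, k−9=b, a−9=r, j−9=a, p−9=g, n−9=e.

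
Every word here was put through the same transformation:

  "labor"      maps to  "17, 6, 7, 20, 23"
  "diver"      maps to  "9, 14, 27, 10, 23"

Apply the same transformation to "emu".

10, 18, 26

The number is (letter's place in the alphabet, a=1) + 5.
On emu: e=5→10, m=13→18, u=21→26.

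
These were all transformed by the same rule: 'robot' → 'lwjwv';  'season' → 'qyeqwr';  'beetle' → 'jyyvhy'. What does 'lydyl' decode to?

r(17)→l(11) and o(14)→w(22) fit y≡5x+4 (mod 26); the inverse of 5 mod 26 is 21. Each letter's alphabet position (a=0..z=25) is mapped through 5·x+4 mod 26 — an affine cipher.
Undoing it on lydyl: l(11)→21·(11−4)≡17=r; y(24)→21·(24−4)≡4=e; d(3)→21·(3−4)≡5=f; y(24)→21·(24−4)≡4=e; l(11)→21·(11−4)≡17=r (all mod 26).

refer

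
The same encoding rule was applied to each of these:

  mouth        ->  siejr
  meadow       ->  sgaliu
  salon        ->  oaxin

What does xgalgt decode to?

m(12)→s(18) and o(14)→i(8) fit y≡21x+0 (mod 26); the inverse of 21 mod 26 is 5. Each letter's alphabet position (a=0..z=25) is mapped through 21·x+0 mod 26 — an affine cipher.
Decoding xgalgt: x(23)→5·(23−0)≡11=l; g(6)→5·(6−0)≡4=e; a(0)→5·(0−0)≡0=a; l(11)→5·(11−0)≡3=d; g(6)→5·(6−0)≡4=e; t(19)→5·(19−0)≡17=r (all mod 26).

leader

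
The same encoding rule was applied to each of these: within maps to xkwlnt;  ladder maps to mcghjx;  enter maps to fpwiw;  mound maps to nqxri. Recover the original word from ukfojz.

In within: w→x is +1, i→k is +2, t→w is +3, h→l is +4 — the shift increases by 1 each position. Each letter shifts forward by (position + 1), i.e. 1, 2, 3, … — the shift grows by one for each successive letter.
Undoing it on ukfojz: u−1=t, k−2=i, f−3=c, o−4=k, j−5=e, z−6=t.

ticket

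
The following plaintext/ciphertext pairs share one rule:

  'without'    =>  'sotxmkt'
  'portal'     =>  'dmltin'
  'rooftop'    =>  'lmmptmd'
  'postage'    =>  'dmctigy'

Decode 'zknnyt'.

w(22)→s(18) and i(8)→o(14) fit y≡17x+8 (mod 26); the inverse of 17 mod 26 is 23. Treating letters as 0–25, the rule is x ↦ 17x + 8 (mod 26).
Undoing it on zknnyt: z(25)→23·(25−8)≡1=b; k(10)→23·(10−8)≡20=u; n(13)→23·(13−8)≡11=l; n(13)→23·(13−8)≡11=l; y(24)→23·(24−8)≡4=e; t(19)→23·(19−8)≡19=t (all mod 26).

bullet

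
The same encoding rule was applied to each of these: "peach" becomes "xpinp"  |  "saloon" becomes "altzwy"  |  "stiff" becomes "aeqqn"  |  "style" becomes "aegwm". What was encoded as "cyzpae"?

Shifts by position in peach: pos 0: p→x (+8), pos 1: e→p (+11), pos 2: a→i (+8), pos 3: c→n (+11) — repeating every 2. The shifts repeat in a cycle of length 2: positions 0,1,… shift by +8, +11, then the pattern repeats.
Reversing it on cyzpae: c−8=u, y−11=n, z−8=r, p−11=e, a−8=s, e−11=t.

unrest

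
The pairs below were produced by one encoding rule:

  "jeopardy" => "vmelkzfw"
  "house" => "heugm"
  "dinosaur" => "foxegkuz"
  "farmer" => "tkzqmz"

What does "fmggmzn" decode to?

j(9)→v(21) and e(4)→m(12) fit y≡7x+10 (mod 26); the inverse of 7 mod 26 is 15. Treating letters as 0–25, the rule is x ↦ 7x + 10 (mod 26).
Undoing it on fmggmzn: f(5)→15·(5−10)≡3=d; m(12)→15·(12−10)≡4=e; g(6)→15·(6−10)≡18=s; g(6)→15·(6−10)≡18=s; m(12)→15·(12−10)≡4=e; z(25)→15·(25−10)≡17=r; n(13)→15·(13−10)≡19=t (all mod 26).

dessert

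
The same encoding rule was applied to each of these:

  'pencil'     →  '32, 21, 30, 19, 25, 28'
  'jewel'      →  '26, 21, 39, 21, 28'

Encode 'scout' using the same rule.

35, 19, 31, 37, 36

p is letter #16 and maps to 32: an offset of 16. Letters become their 1-based position plus 16 (so a→17, b→18, …).
Applying it to scout: s=19→35, c=3→19, o=15→31, u=21→37, t=20→36.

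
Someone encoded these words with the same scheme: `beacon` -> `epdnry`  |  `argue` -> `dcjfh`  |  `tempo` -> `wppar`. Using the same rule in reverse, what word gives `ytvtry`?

vision

The shifts repeat in a cycle of length 2: positions 0,1,… shift by +3, +11, then the pattern repeats.
Undoing it on ytvtry: y−3=v, t−11=i, v−3=s, t−11=i, r−3=o, y−11=n.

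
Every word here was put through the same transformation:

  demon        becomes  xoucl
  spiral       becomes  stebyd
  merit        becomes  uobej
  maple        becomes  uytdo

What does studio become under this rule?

sjaxec

d(3)→x(23) and e(4)→o(14) fit y≡17x+24 (mod 26); the inverse of 17 mod 26 is 23. This is an affine cipher: with a=0,…,z=25, each position x becomes (17x+24) mod 26.
On studio: s(18)→17·18+24≡18=s; t(19)→17·19+24≡9=j; u(20)→17·20+24≡0=a; d(3)→17·3+24≡23=x; i(8)→17·8+24≡4=e; o(14)→17·14+24≡2=c (all mod 26).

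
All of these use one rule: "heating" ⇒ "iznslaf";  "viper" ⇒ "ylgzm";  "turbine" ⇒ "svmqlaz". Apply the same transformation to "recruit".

mztmvls

h(7)→i(8) and e(4)→z(25) fit y≡3x+13 (mod 26); the inverse of 3 mod 26 is 9. Each letter's alphabet position (a=0..z=25) is mapped through 3·x+13 mod 26 — an affine cipher.
For recruit: r(17)→3·17+13≡12=m; e(4)→3·4+13≡25=z; c(2)→3·2+13≡19=t; r(17)→3·17+13≡12=m; u(20)→3·20+13≡21=v; i(8)→3·8+13≡11=l; t(19)→3·19+13≡18=s (all mod 26).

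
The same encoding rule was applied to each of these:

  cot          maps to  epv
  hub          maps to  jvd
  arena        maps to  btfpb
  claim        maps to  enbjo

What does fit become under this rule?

Two shifts are in play — +1 for a/e/i/o/u, +2 for every other letter.
For fit: f(cons)+2=h, i(vowel)+1=j, t(cons)+2=v.

hjv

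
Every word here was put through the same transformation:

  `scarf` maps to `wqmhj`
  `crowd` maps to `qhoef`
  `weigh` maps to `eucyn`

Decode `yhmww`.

Treating letters as 0–25, the rule is x ↦ 15x + 12 (mod 26).
Decoding yhmww: y(24)→7·(24−12)≡6=g; h(7)→7·(7−12)≡17=r; m(12)→7·(12−12)≡0=a; w(22)→7·(22−12)≡18=s; w(22)→7·(22−12)≡18=s (all mod 26).

grass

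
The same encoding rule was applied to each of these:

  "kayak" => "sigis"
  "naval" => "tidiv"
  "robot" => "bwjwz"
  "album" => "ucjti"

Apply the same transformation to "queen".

The word is reversed, then every letter is shifted forward by 8.
Applying it to queen: reverse → neeuq; then shift: n+8=v, e+8=m, e+8=m, u+8=c, q+8=y.

vmmcy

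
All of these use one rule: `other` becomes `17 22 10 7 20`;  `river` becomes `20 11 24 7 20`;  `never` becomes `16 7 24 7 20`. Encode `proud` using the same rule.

18 20 17 23 6

Letters become their 1-based position plus 2 (so a→3, b→4, …).
For proud: p=16→18, r=18→20, o=15→17, u=21→23, d=4→6.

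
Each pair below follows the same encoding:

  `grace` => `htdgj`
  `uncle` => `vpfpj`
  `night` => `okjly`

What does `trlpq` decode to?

spill

Each letter shifts forward by (position + 1), i.e. 1, 2, 3, … — the shift grows by one for each successive letter.
Reversing it on trlpq: t−1=s, r−2=p, l−3=i, p−4=l, q−5=l.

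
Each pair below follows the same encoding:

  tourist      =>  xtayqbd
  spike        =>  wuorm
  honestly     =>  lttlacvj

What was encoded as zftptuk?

vanilla

In tourist: t→x is +4, o→t is +5, u→a is +6, r→y is +7 — the shift increases by 1 each position. Each letter shifts forward by (position + 4), i.e. 4, 5, 6, … — the shift grows by one for each successive letter.
Decoding zftptuk: z−4=v, f−5=a, t−6=n, p−7=i, t−8=l, u−9=l, k−10=a.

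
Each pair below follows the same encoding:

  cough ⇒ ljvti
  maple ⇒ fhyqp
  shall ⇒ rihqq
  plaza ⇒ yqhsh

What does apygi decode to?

Treating letters as 0–25, the rule is x ↦ 15x + 7 (mod 26).
Reversing it on apygi: a(0)→7·(0−7)≡3=d; p(15)→7·(15−7)≡4=e; y(24)→7·(24−7)≡15=p; g(6)→7·(6−7)≡19=t; i(8)→7·(8−7)≡7=h (all mod 26).

depth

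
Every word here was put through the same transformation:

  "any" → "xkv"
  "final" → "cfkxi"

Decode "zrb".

cue

Each letter is shifted forward by 23 in the alphabet (a Caesar shift of +23).
Decoding zrb: z−23=c, r−23=u, b−23=e.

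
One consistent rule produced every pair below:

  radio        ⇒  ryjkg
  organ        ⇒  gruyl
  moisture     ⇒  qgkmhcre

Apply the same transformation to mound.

qgclj

r(17)→r(17) and a(0)→y(24) fit y≡21x+24 (mod 26); the inverse of 21 mod 26 is 5. Each letter's alphabet position (a=0..z=25) is mapped through 21·x+24 mod 26 — an affine cipher.
On mound: m(12)→21·12+24≡16=q; o(14)→21·14+24≡6=g; u(20)→21·20+24≡2=c; n(13)→21·13+24≡11=l; d(3)→21·3+24≡9=j (all mod 26).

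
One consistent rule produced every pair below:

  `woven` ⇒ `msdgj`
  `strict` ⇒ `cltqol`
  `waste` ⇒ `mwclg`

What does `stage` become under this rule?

clwyg

w(22)→m(12) and o(14)→s(18) fit y≡9x+22 (mod 26); the inverse of 9 mod 26 is 3. This is an affine cipher: with a=0,…,z=25, each position x becomes (9x+22) mod 26.
On stage: s(18)→9·18+22≡2=c; t(19)→9·19+22≡11=l; a(0)→9·0+22≡22=w; g(6)→9·6+22≡24=y; e(4)→9·4+22≡6=g (all mod 26).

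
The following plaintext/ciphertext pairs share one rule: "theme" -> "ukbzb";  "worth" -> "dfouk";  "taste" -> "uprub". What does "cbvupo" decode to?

nectar

t(19)→u(20) and h(7)→k(10) fit y≡3x+15 (mod 26); the inverse of 3 mod 26 is 9. Treating letters as 0–25, the rule is x ↦ 3x + 15 (mod 26).
Undoing it on cbvupo: c(2)→9·(2−15)≡13=n; b(1)→9·(1−15)≡4=e; v(21)→9·(21−15)≡2=c; u(20)→9·(20−15)≡19=t; p(15)→9·(15−15)≡0=a; o(14)→9·(14−15)≡17=r (all mod 26).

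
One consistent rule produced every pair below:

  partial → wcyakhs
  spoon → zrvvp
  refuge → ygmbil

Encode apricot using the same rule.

Shifts by position in partial: pos 0: p→w (+7), pos 1: a→c (+2), pos 2: r→y (+7), pos 3: t→a (+7), pos 4: i→k (+2), pos 5: a→h (+7) — repeating every 3. It's a Vigenère-style cipher with numeric key [7,2,7]: position i shifts by key[i mod 3].
On apricot: a+7=h, p+2=r, r+7=y, i+7=p, c+2=e, o+7=v, t+7=a.

hrypeva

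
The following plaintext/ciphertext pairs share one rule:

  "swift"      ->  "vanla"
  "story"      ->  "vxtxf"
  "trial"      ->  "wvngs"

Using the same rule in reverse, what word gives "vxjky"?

steer

In swift: s→v is +3, w→a is +4, i→n is +5, f→l is +6 — the shift increases by 1 each position. Each letter shifts forward by (position + 3), i.e. 3, 4, 5, … — the shift grows by one for each successive letter.
Decoding vxjky: v−3=s, x−4=t, j−5=e, k−6=e, y−7=r.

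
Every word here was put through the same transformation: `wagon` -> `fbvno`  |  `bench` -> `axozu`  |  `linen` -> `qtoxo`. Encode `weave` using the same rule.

fxbgx

Each letter's alphabet position (a=0..z=25) is mapped through 25·x+1 mod 26 — an affine cipher.
Applying it to weave: w(22)→25·22+1≡5=f; e(4)→25·4+1≡23=x; a(0)→25·0+1≡1=b; v(21)→25·21+1≡6=g; e(4)→25·4+1≡23=x (all mod 26).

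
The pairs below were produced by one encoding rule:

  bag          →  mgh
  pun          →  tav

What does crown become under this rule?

The output letters match the input read backwards, each shifted +6: bag reversed is gab. Read the word backwards and shift each letter +6.
For crown: reverse → nworc; then shift: n+6=t, w+6=c, o+6=u, r+6=x, c+6=i.

tcuxi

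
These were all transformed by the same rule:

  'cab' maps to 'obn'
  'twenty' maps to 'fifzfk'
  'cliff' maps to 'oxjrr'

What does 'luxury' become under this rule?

xvjvdk

The shift depends on letter class: consonant c→o is +12, but vowel a→b is +1. The rule splits by letter class: vowels +1, consonants +12.
For luxury: l(cons)+12=x, u(vowel)+1=v, x(cons)+12=j, u(vowel)+1=v, r(cons)+12=d, y(cons)+12=k.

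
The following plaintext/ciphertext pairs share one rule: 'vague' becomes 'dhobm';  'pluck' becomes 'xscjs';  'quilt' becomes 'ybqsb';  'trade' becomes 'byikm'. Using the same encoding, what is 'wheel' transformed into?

Shifts by position in vague: pos 0: v→d (+8), pos 1: a→h (+7), pos 2: g→o (+8), pos 3: u→b (+7) — repeating every 2. The shifts repeat in a cycle of length 2: positions 0,1,… shift by +8, +7, then the pattern repeats.
On wheel: w+8=e, h+7=o, e+8=m, e+7=l, l+8=t.

eomlt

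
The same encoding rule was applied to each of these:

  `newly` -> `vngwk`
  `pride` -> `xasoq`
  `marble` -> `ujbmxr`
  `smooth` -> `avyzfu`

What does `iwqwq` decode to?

angle

In newly: n→v is +8, e→n is +9, w→g is +10, l→w is +11 — the shift increases by 1 each position. Letter i (0-indexed) is shifted by i+8, so successive shifts are 8, 9, 10, ….
Undoing it on iwqwq: i−8=a, w−9=n, q−10=g, w−11=l, q−12=e.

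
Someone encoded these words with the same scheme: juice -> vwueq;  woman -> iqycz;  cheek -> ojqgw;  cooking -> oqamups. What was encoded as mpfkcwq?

Shifts by position in juice: pos 0: j→v (+12), pos 1: u→w (+2), pos 2: i→u (+12), pos 3: c→e (+2) — repeating every 2. The shifts repeat in a cycle of length 2: positions 0,1,… shift by +12, +2, then the pattern repeats.
Undoing it on mpfkcwq: m−12=a, p−2=n, f−12=t, k−2=i, c−12=q, w−2=u, q−12=e.

antique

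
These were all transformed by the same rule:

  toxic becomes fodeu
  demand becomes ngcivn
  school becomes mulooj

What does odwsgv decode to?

t(19)→f(5) and o(14)→o(14) fit y≡19x+8 (mod 26); the inverse of 19 mod 26 is 11. Treating letters as 0–25, the rule is x ↦ 19x + 8 (mod 26).
Reversing it on odwsgv: o(14)→11·(14−8)≡14=o; d(3)→11·(3−8)≡23=x; w(22)→11·(22−8)≡24=y; s(18)→11·(18−8)≡6=g; g(6)→11·(6−8)≡4=e; v(21)→11·(21−8)≡13=n (all mod 26).

oxygen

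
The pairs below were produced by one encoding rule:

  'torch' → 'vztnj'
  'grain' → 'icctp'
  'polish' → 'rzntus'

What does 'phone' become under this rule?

Shifts by position in torch: pos 0: t→v (+2), pos 1: o→z (+11), pos 2: r→t (+2), pos 3: c→n (+11) — repeating every 2. The shifts repeat in a cycle of length 2: positions 0,1,… shift by +2, +11, then the pattern repeats.
On phone: p+2=r, h+11=s, o+2=q, n+11=y, e+2=g.

rsqyg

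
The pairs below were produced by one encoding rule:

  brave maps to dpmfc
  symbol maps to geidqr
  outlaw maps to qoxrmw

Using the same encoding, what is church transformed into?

b(1)→d(3) and r(17)→p(15) fit y≡17x+12 (mod 26); the inverse of 17 mod 26 is 23. Treating letters as 0–25, the rule is x ↦ 17x + 12 (mod 26).
Applying it to church: c(2)→17·2+12≡20=u; h(7)→17·7+12≡1=b; u(20)→17·20+12≡14=o; r(17)→17·17+12≡15=p; c(2)→17·2+12≡20=u; h(7)→17·7+12≡1=b (all mod 26).

ubopub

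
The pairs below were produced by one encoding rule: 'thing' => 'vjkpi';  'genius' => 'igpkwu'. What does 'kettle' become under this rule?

mgvvng

Compare letters: t→v is +2, h→j is +2, i→k is +2 — a constant shift. Every letter moves 2 places later in the alphabet, wrapping around z→a.
Applying it to kettle: k+2=m, e+2=g, t+2=v, t+2=v, l+2=n, e+2=g.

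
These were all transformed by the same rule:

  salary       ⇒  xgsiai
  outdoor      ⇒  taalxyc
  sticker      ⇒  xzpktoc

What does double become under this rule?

iubjuo

In salary: s→x is +5, a→g is +6, l→s is +7, a→i is +8 — the shift increases by 1 each position. Each letter shifts forward by (position + 5), i.e. 5, 6, 7, … — the shift grows by one for each successive letter.
For double: d+5=i, o+6=u, u+7=b, b+8=j, l+9=u, e+10=o.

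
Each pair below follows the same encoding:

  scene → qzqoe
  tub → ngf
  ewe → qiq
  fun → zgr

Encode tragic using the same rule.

Two steps: reverse the string, then apply a Caesar shift of +12.
Applying it to tragic: reverse → cigart; then shift: c+12=o, i+12=u, g+12=s, a+12=m, r+12=d, t+12=f.

ousmdf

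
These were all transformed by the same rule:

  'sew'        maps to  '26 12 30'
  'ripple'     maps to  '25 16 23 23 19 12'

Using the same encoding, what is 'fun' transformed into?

13 28 21

s is letter #19 and maps to 26: an offset of 7. Each letter is replaced by its alphabet position (a=1..z=26) + 7.
Applying it to fun: f=6→13, u=21→28, n=14→21.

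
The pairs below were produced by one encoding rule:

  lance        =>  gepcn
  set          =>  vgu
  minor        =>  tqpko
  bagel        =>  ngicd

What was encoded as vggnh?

The output letters match the input read backwards, each shifted +2: lance reversed is ecnal. Read the word backwards and shift each letter +2.
Undoing it on vggnh: shift back: v−2=t, g−2=e, g−2=e, n−2=l, h−2=f → teelf; then reverse → fleet.

fleet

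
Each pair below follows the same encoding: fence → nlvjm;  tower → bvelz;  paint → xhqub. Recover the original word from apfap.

Shifts by position in fence: pos 0: f→n (+8), pos 1: e→l (+7), pos 2: n→v (+8), pos 3: c→j (+7) — repeating every 2. The shifts repeat in a cycle of length 2: positions 0,1,… shift by +8, +7, then the pattern repeats.
Undoing it on apfap: a−8=s, p−7=i, f−8=x, a−7=t, p−8=h.

sixth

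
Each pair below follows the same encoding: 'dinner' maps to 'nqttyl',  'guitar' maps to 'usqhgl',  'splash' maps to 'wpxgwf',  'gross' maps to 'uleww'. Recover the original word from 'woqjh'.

swift

Treating letters as 0–25, the rule is x ↦ 11x + 6 (mod 26).
Reversing it on woqjh: w(22)→19·(22−6)≡18=s; o(14)→19·(14−6)≡22=w; q(16)→19·(16−6)≡8=i; j(9)→19·(9−6)≡5=f; h(7)→19·(7−6)≡19=t (all mod 26).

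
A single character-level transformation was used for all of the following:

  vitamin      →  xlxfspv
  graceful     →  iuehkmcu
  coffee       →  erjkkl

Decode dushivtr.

In vitamin: v→x is +2, i→l is +3, t→x is +4, a→f is +5 — the shift increases by 1 each position. Each letter shifts forward by (position + 2), i.e. 2, 3, 4, … — the shift grows by one for each successive letter.
Undoing it on dushivtr: d−2=b, u−3=r, s−4=o, h−5=c, i−6=c, v−7=o, t−8=l, r−9=i.

broccoli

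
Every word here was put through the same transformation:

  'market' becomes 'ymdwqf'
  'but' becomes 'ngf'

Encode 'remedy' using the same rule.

Compare letters: m→y is +12, a→m is +12, r→d is +12 — a constant shift. Every letter moves 12 places later in the alphabet, wrapping around z→a.
For remedy: r+12=d, e+12=q, m+12=y, e+12=q, d+12=p, y+12=k.

dqyqpk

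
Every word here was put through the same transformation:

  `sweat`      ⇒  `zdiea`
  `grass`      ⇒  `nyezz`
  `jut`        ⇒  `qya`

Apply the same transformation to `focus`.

msjyz

The shift depends on letter class: consonant s→z is +7, but vowel e→i is +4. Two shifts are in play — +4 for a/e/i/o/u, +7 for every other letter.
Applying it to focus: f(cons)+7=m, o(vowel)+4=s, c(cons)+7=j, u(vowel)+4=y, s(cons)+7=z.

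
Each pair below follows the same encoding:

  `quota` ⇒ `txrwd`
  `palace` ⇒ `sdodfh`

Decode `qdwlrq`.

nation

Compare letters: q→t is +3, u→x is +3, o→r is +3 — a constant shift. This is a Caesar cipher with shift 3.
Decoding qdwlrq: q−3=n, d−3=a, w−3=t, l−3=i, r−3=o, q−3=n.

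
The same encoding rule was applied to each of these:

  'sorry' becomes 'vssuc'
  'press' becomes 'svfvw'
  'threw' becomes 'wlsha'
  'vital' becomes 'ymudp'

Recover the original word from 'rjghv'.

offer

Shifts by position in sorry: pos 0: s→v (+3), pos 1: o→s (+4), pos 2: r→s (+1), pos 3: r→u (+3), pos 4: y→c (+4) — repeating every 3. It's a Vigenère-style cipher with numeric key [3,4,1]: position i shifts by key[i mod 3].
Undoing it on rjghv: r−3=o, j−4=f, g−1=f, h−3=e, v−4=r.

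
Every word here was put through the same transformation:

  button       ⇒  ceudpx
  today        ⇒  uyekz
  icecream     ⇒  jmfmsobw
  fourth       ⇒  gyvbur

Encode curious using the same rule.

desspet

Shifts by position in button: pos 0: b→c (+1), pos 1: u→e (+10), pos 2: t→u (+1), pos 3: t→d (+10) — repeating every 2. It's a Vigenère-style cipher with numeric key [1,10]: position i shifts by key[i mod 2].
On curious: c+1=d, u+10=e, r+1=s, i+10=s, o+1=p, u+10=e, s+1=t.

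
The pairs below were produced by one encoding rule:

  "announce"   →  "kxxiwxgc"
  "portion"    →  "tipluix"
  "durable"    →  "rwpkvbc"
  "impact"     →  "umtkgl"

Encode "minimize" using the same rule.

a(0)→k(10) and n(13)→x(23) fit y≡11x+10 (mod 26); the inverse of 11 mod 26 is 19. Treating letters as 0–25, the rule is x ↦ 11x + 10 (mod 26).
For minimize: m(12)→11·12+10≡12=m; i(8)→11·8+10≡20=u; n(13)→11·13+10≡23=x; i(8)→11·8+10≡20=u; m(12)→11·12+10≡12=m; i(8)→11·8+10≡20=u; z(25)→11·25+10≡25=z; e(4)→11·4+10≡2=c (all mod 26).

muxumuzc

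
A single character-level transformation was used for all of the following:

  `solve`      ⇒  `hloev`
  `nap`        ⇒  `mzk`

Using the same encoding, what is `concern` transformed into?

xlmxvim

Each pair mirrors across the alphabet (s↔h, o↔l, l↔o): positions sum to 25. Letters are reflected about the middle of the alphabet (position → 25−position): Atbash.
For concern: c↔x, o↔l, n↔m, c↔x, e↔v, r↔i, n↔m.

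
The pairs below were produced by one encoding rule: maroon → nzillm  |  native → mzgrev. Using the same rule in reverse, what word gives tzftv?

gauge

Each pair mirrors across the alphabet (m↔n, a↔z, r↔i): positions sum to 25. This is the alphabet-reversal cipher (Atbash): a becomes z, b becomes y, etc.
Decoding tzftv: t↔g, z↔a, f↔u, t↔g, v↔e.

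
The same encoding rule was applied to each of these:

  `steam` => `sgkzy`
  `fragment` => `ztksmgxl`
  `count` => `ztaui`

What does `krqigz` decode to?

Two steps: reverse the string, then apply a Caesar shift of +6.
Decoding krqigz: shift back: k−6=e, r−6=l, q−6=k, i−6=c, g−6=a, z−6=t → elkcat; then reverse → tackle.

tackle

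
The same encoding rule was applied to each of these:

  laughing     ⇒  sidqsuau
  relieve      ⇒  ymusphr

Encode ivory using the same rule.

Letter i (0-indexed) is shifted by i+7, so successive shifts are 7, 8, 9, ….
On ivory: i+7=p, v+8=d, o+9=x, r+10=b, y+11=j.

pdxbj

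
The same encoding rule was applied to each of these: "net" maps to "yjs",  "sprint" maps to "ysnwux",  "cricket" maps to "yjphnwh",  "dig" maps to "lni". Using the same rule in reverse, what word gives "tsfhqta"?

volcano

The output letters match the input read backwards, each shifted +5: net reversed is ten. Two steps: reverse the string, then apply a Caesar shift of +5.
Undoing it on tsfhqta: shift back: t−5=o, s−5=n, f−5=a, h−5=c, q−5=l, t−5=o, a−5=v → onaclov; then reverse → volcano.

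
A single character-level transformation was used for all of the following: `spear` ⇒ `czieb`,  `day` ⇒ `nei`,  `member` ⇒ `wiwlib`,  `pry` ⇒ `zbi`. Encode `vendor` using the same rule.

fixnsb

The shift depends on letter class: consonant s→c is +10, but vowel e→i is +4. Vowels shift forward by 4 and consonants shift forward by 10.
Applying it to vendor: v(cons)+10=f, e(vowel)+4=i, n(cons)+10=x, d(cons)+10=n, o(vowel)+4=s, r(cons)+10=b.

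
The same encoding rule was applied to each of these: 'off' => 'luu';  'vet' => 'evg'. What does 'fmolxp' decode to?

Letters are reflected about the middle of the alphabet (position → 25−position): Atbash.
Undoing it on fmolxp: f↔u, m↔n, o↔l, l↔o, x↔c, p↔k.

unlock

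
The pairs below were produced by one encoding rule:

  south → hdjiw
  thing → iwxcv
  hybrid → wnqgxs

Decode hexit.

spite

Compare letters: s→h is +15, o→d is +15, u→j is +15 — a constant shift. It's a constant shift of +15 (ROT15).
Reversing it on hexit: h−15=s, e−15=p, x−15=i, i−15=t, t−15=e.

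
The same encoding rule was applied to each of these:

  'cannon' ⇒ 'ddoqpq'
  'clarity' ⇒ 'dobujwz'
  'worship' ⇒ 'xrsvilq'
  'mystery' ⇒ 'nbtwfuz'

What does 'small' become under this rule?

The shifts repeat in a cycle of length 2: positions 0,1,… shift by +1, +3, then the pattern repeats.
Applying it to small: s+1=t, m+3=p, a+1=b, l+3=o, l+1=m.

tpbom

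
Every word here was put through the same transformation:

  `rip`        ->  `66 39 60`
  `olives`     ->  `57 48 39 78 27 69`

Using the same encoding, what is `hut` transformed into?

36 75 72

r(#18)→66 and i(#9)→39: differences scale by 3, so n = 3·pos + 12. The formula is n = 3×(alphabet index, a=1) + 12.
On hut: h=8→36, u=21→75, t=20→72.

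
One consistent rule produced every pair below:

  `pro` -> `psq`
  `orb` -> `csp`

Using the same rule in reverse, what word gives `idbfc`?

beach

Two steps: reverse the string, then apply a Caesar shift of +1.
Undoing it on idbfc: shift back: i−1=h, d−1=c, b−1=a, f−1=e, c−1=b → hcaeb; then reverse → beach.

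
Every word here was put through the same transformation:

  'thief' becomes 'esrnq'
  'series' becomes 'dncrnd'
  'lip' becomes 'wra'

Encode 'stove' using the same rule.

The shift depends on letter class: consonant t→e is +11, but vowel i→r is +9. Vowels shift forward by 9 and consonants shift forward by 11.
For stove: s(cons)+11=d, t(cons)+11=e, o(vowel)+9=x, v(cons)+11=g, e(vowel)+9=n.

dexgn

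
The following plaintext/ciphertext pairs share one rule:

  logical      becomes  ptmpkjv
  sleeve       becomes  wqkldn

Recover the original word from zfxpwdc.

various

In logical: l→p is +4, o→t is +5, g→m is +6, i→p is +7 — the shift increases by 1 each position. Letter i (0-indexed) is shifted by i+4, so successive shifts are 4, 5, 6, ….
Decoding zfxpwdc: z−4=v, f−5=a, x−6=r, p−7=i, w−8=o, d−9=u, c−10=s.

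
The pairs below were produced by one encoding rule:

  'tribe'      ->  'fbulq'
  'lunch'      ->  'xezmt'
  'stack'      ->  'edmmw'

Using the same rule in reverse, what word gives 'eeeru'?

sushi

A repeating key of period 2 is used — shifts +12, +10 over and over.
Undoing it on eeeru: e−12=s, e−10=u, e−12=s, r−10=h, u−12=i.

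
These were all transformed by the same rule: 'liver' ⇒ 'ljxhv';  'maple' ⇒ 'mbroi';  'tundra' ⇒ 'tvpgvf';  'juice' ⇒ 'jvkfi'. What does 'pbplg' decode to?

panic

In liver: l→l is +0, i→j is +1, v→x is +2, e→h is +3 — the shift increases by 1 each position. Letter i (0-indexed) is shifted by i+0, so successive shifts are 0, 1, 2, ….
Reversing it on pbplg: p−0=p, b−1=a, p−2=n, l−3=i, g−4=c.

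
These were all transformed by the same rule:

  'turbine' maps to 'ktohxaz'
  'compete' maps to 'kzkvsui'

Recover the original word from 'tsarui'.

column

The output letters match the input read backwards, each shifted +6: turbine reversed is enibrut. Read the word backwards and shift each letter +6.
Undoing it on tsarui: shift back: t−6=n, s−6=m, a−6=u, r−6=l, u−6=o, i−6=c → nmuloc; then reverse → column.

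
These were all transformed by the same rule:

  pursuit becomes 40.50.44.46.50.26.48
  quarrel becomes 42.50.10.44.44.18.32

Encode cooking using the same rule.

14.38.38.30.26.36.22

p(#16)→40 and u(#21)→50: differences scale by 2, so n = 2·pos + 8. Each letter becomes 2×(its alphabet position, a=1..z=26) + 8.
For cooking: c=3→14, o=15→38, o=15→38, k=11→30, i=9→26, n=14→36, g=7→22.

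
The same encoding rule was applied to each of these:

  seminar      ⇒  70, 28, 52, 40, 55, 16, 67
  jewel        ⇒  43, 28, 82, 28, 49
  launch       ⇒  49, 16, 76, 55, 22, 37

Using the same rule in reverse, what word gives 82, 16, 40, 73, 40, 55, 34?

The formula is n = 3×(alphabet index, a=1) + 13.
Decoding 82, 16, 40, 73, 40, 55, 34: 82→(82−13)÷3=23=w, 16→(16−13)÷3=1=a, 40→(40−13)÷3=9=i, 73→(73−13)÷3=20=t, 40→(40−13)÷3=9=i, 55→(55−13)÷3=14=n, 34→(34−13)÷3=7=g.

waiting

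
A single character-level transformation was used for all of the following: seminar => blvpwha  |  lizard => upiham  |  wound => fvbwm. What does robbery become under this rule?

The shift depends on letter class: consonant s→b is +9, but vowel e→l is +7. The rule splits by letter class: vowels +7, consonants +9.
On robbery: r(cons)+9=a, o(vowel)+7=v, b(cons)+9=k, b(cons)+9=k, e(vowel)+7=l, r(cons)+9=a, y(cons)+9=h.

avkklah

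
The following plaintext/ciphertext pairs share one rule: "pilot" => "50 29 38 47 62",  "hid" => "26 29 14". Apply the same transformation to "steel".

59 62 17 17 38

p(#16)→50 and i(#9)→29: differences scale by 3, so n = 3·pos + 2. With a=1..z=26, the number is 3·pos + 2.
Applying it to steel: s=19→59, t=20→62, e=5→17, e=5→17, l=12→38.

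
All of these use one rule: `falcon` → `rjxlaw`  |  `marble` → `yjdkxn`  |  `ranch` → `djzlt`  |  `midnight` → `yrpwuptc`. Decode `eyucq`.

spite

Shifts by position in falcon: pos 0: f→r (+12), pos 1: a→j (+9), pos 2: l→x (+12), pos 3: c→l (+9) — repeating every 2. It's a Vigenère-style cipher with numeric key [12,9]: position i shifts by key[i mod 2].
Undoing it on eyucq: e−12=s, y−9=p, u−12=i, c−9=t, q−12=e.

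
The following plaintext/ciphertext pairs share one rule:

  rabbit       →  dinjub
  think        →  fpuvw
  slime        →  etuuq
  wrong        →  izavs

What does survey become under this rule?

ecddqg

Shifts by position in rabbit: pos 0: r→d (+12), pos 1: a→i (+8), pos 2: b→n (+12), pos 3: b→j (+8) — repeating every 2. A repeating key of period 2 is used — shifts +12, +8 over and over.
Applying it to survey: s+12=e, u+8=c, r+12=d, v+8=d, e+12=q, y+8=g.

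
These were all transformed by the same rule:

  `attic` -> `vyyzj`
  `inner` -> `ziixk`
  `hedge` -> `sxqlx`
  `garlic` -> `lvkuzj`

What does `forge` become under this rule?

a(0)→v(21) and t(19)→y(24) fit y≡7x+21 (mod 26); the inverse of 7 mod 26 is 15. Treating letters as 0–25, the rule is x ↦ 7x + 21 (mod 26).
Applying it to forge: f(5)→7·5+21≡4=e; o(14)→7·14+21≡15=p; r(17)→7·17+21≡10=k; g(6)→7·6+21≡11=l; e(4)→7·4+21≡23=x (all mod 26).

epklx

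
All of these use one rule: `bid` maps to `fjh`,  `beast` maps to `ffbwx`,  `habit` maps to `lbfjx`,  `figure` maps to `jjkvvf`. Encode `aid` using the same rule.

The rule splits by letter class: vowels +1, consonants +4.
Applying it to aid: a(vowel)+1=b, i(vowel)+1=j, d(cons)+4=h.

bjh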